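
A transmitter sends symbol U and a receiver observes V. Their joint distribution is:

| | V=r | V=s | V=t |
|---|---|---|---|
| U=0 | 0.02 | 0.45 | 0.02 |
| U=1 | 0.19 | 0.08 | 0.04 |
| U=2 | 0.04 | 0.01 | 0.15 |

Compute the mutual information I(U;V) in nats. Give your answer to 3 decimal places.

Marginals: p(U) = (0.4900, 0.3100, 0.2000), p(V) = (0.2500, 0.5400, 0.2100).
I(U;V) = H(U) + H(V) − H(U,V).
H(U) = 1.0345, H(V) = 1.0071, H(U,V) = 1.6215.
I(U;V) = 1.0345 + 1.0071 − 1.6215 = 0.420 nats.

0.420 nats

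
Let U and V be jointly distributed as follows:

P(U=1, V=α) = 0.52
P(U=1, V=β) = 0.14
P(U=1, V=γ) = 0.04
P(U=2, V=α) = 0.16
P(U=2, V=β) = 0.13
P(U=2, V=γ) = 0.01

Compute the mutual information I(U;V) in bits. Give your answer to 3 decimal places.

0.040 bits

Marginals: p(U) = (0.7000, 0.3000), p(V) = (0.6800, 0.2700, 0.0500).
I(U;V) = Σ p(x,y)·log₂[p(x,y)/(p(x)p(y))].
  (1,α): 0.52·log₂(1.0924) = 0.0663
  (1,β): 0.14·log₂(0.7407) = -0.0606
  (1,γ): 0.04·log₂(1.1429) = 0.0077
  (2,α): 0.16·log₂(0.7843) = -0.0561
  (2,β): 0.13·log₂(1.6049) = 0.0887
  (2,γ): 0.01·log₂(0.6667) = -0.0058
Sum = 0.040 bits.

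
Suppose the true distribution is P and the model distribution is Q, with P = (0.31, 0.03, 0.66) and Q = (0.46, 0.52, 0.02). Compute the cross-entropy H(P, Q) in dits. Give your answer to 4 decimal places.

H(P,Q) = −Σ p·log₁₀ q.
  −0.31·log₁₀(0.46) = 0.10455
  −0.03·log₁₀(0.52) = 0.00852
  −0.66·log₁₀(0.02) = 1.12132
H(P,Q) = 1.2344 dits.

1.2344 dits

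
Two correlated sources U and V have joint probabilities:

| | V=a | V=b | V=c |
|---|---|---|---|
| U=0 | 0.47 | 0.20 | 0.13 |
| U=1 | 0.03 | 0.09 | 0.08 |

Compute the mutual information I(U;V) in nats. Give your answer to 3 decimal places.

Marginals: p(U) = (0.8000, 0.2000), p(V) = (0.5000, 0.2900, 0.2100).
I(U;V) = Σ p(x,y)·ln[p(x,y)/(p(x)p(y))].
  (0,a): 0.47·ln(1.1750) = 0.0758
  (0,b): 0.20·ln(0.8621) = -0.0297
  (0,c): 0.13·ln(0.7738) = -0.0333
  (1,a): 0.03·ln(0.3000) = -0.0361
  (1,b): 0.09·ln(1.5517) = 0.0395
  (1,c): 0.08·ln(1.9048) = 0.0515
Sum = 0.068 nats.

0.068 nats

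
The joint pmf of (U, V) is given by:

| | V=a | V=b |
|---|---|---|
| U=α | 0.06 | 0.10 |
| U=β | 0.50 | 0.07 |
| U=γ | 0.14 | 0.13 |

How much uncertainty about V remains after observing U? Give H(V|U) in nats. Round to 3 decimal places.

0.505 nats

Chain rule: H(V|U) = H(U,V) − H(U).
Marginals: p(U) = (0.1600, 0.5700, 0.2700), p(V) = (0.7000, 0.3000).
H(U,V) = 1.4723 nats; H(U) = 0.9671 nats.
H(V|U) = 1.4723 − 0.9671 = 0.505 nats.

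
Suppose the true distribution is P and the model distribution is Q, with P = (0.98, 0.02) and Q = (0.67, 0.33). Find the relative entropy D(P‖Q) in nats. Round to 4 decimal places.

D(P‖Q) = Σ p·ln(p/q).
  0.98·ln(0.98/0.67) = 0.37267
  0.02·ln(0.02/0.33) = -0.05607
D(P‖Q) = 0.3166 nats.

0.3166 nats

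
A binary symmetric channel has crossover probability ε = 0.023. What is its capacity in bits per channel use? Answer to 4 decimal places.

Binary symmetric channel: C = 1 − h₂(ε) where h₂ is the binary entropy function.
h₂(0.023) = −0.023·log₂0.023 − 0.977·log₂0.977 = 0.1580.
C = 1 − 0.1580 = 0.8420 bits per channel use.

0.8420 bits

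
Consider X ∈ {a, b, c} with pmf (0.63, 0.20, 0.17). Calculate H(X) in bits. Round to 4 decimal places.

H(X) = −Σ p·log₂ p.
  −(0.63)·log₂(0.63) = 0.41994
  −(0.20)·log₂(0.20) = 0.46439
  −(0.17)·log₂(0.17) = 0.43459
Sum: 0.41994 + 0.46439 + 0.43459 = 1.3189 bits.

1.3189 bits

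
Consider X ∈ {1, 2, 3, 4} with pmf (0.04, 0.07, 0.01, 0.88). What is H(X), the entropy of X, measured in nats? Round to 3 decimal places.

0.473 nats

H(X) = −Σ p·ln p.
  −(0.04)·ln(0.04) = 0.1288
  −(0.07)·ln(0.07) = 0.1861
  −(0.01)·ln(0.01) = 0.0461
  −(0.88)·ln(0.88) = 0.1125
Sum: 0.1288 + 0.1861 + 0.0461 + 0.1125 = 0.473 nats.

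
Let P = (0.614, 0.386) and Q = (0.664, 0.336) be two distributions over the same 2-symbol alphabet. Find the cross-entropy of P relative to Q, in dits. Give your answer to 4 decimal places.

H(P,Q) = −Σ p·log₁₀ q.
  −0.614·log₁₀(0.664) = 0.10919
  −0.386·log₁₀(0.336) = 0.18283
H(P,Q) = 0.2920 dits.

0.2920 dits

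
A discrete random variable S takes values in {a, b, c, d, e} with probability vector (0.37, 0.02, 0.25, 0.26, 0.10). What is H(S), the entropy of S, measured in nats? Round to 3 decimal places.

H(S) = −Σ p·ln p.
  −(0.37)·ln(0.37) = 0.3679
  −(0.02)·ln(0.02) = 0.0782
  −(0.25)·ln(0.25) = 0.3466
  −(0.26)·ln(0.26) = 0.3502
  −(0.10)·ln(0.10) = 0.2303
Sum: 0.3679 + 0.0782 + 0.3466 + 0.3502 + 0.2303 = 1.373 nats.

1.373 nats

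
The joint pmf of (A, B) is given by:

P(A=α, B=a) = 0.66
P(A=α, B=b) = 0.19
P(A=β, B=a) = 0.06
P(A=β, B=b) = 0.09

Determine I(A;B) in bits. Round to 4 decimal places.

Marginals: p(A) = (0.8500, 0.1500), p(B) = (0.7200, 0.2800).
I(A;B) = Σ p(x,y)·log₂[p(x,y)/(p(x)p(y))].
  (α,a): 0.66·log₂(1.0784) = 0.07190
  (α,b): 0.19·log₂(0.7983) = -0.06174
  (β,a): 0.06·log₂(0.5556) = -0.05088
  (β,b): 0.09·log₂(2.1429) = 0.09896
Sum = 0.0582 bits.

0.0582 bits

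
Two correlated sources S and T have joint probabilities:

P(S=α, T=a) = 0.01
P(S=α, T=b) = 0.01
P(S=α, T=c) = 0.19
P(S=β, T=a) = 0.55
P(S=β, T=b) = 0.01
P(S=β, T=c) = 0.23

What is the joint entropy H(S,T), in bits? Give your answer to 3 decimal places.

1.617 bits

H(S,T) = −Σ p(x,y)·log₂ p(x,y) over all 6 cells.
  cell (α,a): −0.01·log₂0.01 = 0.0664
  cell (α,b): −0.01·log₂0.01 = 0.0664
  cell (α,c): −0.19·log₂0.19 = 0.4552
  cell (β,a): −0.55·log₂0.55 = 0.4744
  cell (β,b): −0.01·log₂0.01 = 0.0664
  cell (β,c): −0.23·log₂0.23 = 0.4877
Sum = 1.617 bits.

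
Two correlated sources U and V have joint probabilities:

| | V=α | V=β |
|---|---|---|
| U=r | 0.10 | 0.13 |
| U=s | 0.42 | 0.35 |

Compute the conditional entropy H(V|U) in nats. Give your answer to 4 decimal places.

Marginals: p(U) = (0.2300, 0.7700), p(V) = (0.5200, 0.4800).
H(V|U) = Σ p(U) · H(V|U=·).
  U=r: p=0.2300, H(V|U=r) = 0.6846
  U=s: p=0.7700, H(V|U=s) = 0.6890
Weighted sum = 0.6880 nats.

0.6880 nats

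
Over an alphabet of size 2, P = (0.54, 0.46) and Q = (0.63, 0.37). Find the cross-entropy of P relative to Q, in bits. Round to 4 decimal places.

H(P,Q) = −Σ p·log₂ q.
  −0.54·log₂(0.63) = 0.35995
  −0.46·log₂(0.37) = 0.65983
H(P,Q) = 1.0198 bits.

1.0198 bits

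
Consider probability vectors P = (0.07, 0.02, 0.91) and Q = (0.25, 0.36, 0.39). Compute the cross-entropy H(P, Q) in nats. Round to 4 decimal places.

0.9743 nats

H(P,Q) = −Σ p·ln q.
  −0.07·ln(0.25) = 0.09704
  −0.02·ln(0.36) = 0.02043
  −0.91·ln(0.39) = 0.85686
H(P,Q) = 0.9743 nats.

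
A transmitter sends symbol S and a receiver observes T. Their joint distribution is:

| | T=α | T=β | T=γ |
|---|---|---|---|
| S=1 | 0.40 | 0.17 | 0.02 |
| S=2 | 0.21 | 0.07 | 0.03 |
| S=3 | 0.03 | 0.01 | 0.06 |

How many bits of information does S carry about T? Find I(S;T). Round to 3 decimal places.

0.136 bits

Marginals: p(S) = (0.5900, 0.3100, 0.1000), p(T) = (0.6400, 0.2500, 0.1100).
I(S;T) = H(S) + H(T) − H(S,T).
H(S) = 1.3051, H(T) = 1.2624, H(S,T) = 2.4311.
I(S;T) = 1.3051 + 1.2624 − 2.4311 = 0.136 bits.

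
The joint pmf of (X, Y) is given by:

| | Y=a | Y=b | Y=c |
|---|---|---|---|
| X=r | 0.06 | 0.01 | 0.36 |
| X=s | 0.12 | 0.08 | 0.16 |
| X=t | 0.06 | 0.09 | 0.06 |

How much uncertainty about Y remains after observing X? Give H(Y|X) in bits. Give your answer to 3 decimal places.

Marginals: p(X) = (0.4300, 0.3600, 0.2100), p(Y) = (0.2400, 0.1800, 0.5800).
H(Y|X) = Σ p(X) · H(Y|X=·).
  X=r: p=0.4300, H(Y|X=r) = 0.7373
  X=s: p=0.3600, H(Y|X=s) = 1.5305
  X=t: p=0.2100, H(Y|X=t) = 1.5567
Weighted sum = 1.195 bits.

1.195 bits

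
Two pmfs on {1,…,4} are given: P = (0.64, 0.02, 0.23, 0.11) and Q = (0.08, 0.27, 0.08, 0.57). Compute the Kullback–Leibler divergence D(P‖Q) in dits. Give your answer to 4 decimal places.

0.5823 dits

D(P‖Q) = Σ p·log₁₀(p/q).
  0.64·log₁₀(0.64/0.08) = 0.57798
  0.02·log₁₀(0.02/0.27) = -0.02261
  0.23·log₁₀(0.23/0.08) = 0.10549
  0.11·log₁₀(0.11/0.57) = -0.07859
D(P‖Q) = 0.5823 dits.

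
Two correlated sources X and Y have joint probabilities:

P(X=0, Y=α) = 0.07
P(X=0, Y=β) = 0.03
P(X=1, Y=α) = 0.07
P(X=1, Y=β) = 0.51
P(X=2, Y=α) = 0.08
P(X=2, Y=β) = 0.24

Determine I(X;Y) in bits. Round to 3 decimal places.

Marginals: p(X) = (0.1000, 0.5800, 0.3200), p(Y) = (0.2200, 0.7800).
I(X;Y) = H(X) + H(Y) − H(X,Y).
H(X) = 1.3140, H(Y) = 0.7602, H(X,Y) = 1.9699.
I(X;Y) = 1.3140 + 0.7602 − 1.9699 = 0.104 bits.

0.104 bits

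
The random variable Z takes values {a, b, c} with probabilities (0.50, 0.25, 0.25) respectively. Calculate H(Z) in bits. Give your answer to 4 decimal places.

H(Z) = −Σ p·log₂ p.
  −(0.50)·log₂(0.50) = 0.50000
  −(0.25)·log₂(0.25) = 0.50000
  −(0.25)·log₂(0.25) = 0.50000
Sum: 0.50000 + 0.50000 + 0.50000 = 1.5000 bits.

1.5000 bits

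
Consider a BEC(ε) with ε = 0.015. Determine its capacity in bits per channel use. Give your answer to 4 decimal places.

Binary erasure channel: capacity C = 1 − ε.
C = 1 − 0.015 = 0.9850 bits per channel use.

0.9850 bits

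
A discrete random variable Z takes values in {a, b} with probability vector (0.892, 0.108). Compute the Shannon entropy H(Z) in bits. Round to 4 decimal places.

0.4939 bits

H(Z) = −Σ p·log₂ p.
  −(0.892)·log₂(0.892) = 0.14708
  −(0.108)·log₂(0.108) = 0.34678
Sum: 0.14708 + 0.34678 = 0.4939 bits.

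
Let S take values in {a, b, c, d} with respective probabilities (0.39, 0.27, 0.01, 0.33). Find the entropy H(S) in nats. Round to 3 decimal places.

1.133 nats

H(S) = −Σ p·ln p.
  −(0.39)·ln(0.39) = 0.3672
  −(0.27)·ln(0.27) = 0.3535
  −(0.01)·ln(0.01) = 0.0461
  −(0.33)·ln(0.33) = 0.3659
Sum: 0.3672 + 0.3535 + 0.0461 + 0.3659 = 1.133 nats.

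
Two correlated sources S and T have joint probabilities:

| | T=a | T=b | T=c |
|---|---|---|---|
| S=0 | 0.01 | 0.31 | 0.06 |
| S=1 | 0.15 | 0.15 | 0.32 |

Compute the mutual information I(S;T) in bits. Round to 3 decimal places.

0.246 bits

Marginals: p(S) = (0.3800, 0.6200), p(T) = (0.1600, 0.4600, 0.3800).
I(S;T) = H(S) + H(T) − H(S,T).
H(S) = 0.9580, H(T) = 1.4688, H(S,T) = 2.1809.
I(S;T) = 0.9580 + 1.4688 − 2.1809 = 0.246 bits.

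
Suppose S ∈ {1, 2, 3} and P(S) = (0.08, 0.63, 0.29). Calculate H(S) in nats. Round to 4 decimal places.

0.8521 nats

H(S) = −Σ p·ln p.
  −(0.08)·ln(0.08) = 0.20206
  −(0.63)·ln(0.63) = 0.29108
  −(0.29)·ln(0.29) = 0.35898
Sum: 0.20206 + 0.29108 + 0.35898 = 0.8521 nats.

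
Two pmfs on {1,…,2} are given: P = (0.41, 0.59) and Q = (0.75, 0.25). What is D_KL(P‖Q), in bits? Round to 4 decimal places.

D(P‖Q) = Σ p·log₂(p/q).
  0.41·log₂(0.41/0.75) = -0.35722
  0.59·log₂(0.59/0.25) = 0.73088
D(P‖Q) = 0.3737 bits.

0.3737 bits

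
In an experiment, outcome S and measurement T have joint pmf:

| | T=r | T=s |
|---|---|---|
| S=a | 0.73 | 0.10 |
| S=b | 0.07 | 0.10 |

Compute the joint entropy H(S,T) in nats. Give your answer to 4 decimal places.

H(S,T) = −Σ p(x,y)·ln p(x,y) over all 4 cells.
  cell (a,r): −0.73·ln0.73 = 0.22974
  cell (a,s): −0.10·ln0.10 = 0.23026
  cell (b,r): −0.07·ln0.07 = 0.18615
  cell (b,s): −0.10·ln0.10 = 0.23026
Sum = 0.8764 nats.

0.8764 nats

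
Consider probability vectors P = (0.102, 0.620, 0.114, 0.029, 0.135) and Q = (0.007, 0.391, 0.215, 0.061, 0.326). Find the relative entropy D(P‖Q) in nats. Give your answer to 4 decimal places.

0.3462 nats

D(P‖Q) = Σ p·ln(p/q).
  0.102·ln(0.102/0.007) = 0.27326
  0.620·ln(0.620/0.391) = 0.28583
  0.114·ln(0.114/0.215) = -0.07233
  0.029·ln(0.029/0.061) = -0.02156
  0.135·ln(0.135/0.326) = -0.11902
D(P‖Q) = 0.3462 nats.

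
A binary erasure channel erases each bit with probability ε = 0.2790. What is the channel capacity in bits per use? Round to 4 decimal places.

0.7210 bits

Binary erasure channel: capacity C = 1 − ε.
C = 1 − 0.2790 = 0.7210 bits per channel use.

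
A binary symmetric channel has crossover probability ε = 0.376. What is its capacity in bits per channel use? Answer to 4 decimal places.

0.0448 bits

Binary symmetric channel: C = 1 − h₂(ε) where h₂ is the binary entropy function.
h₂(0.376) = −0.376·log₂0.376 − 0.624·log₂0.624 = 0.9552.
C = 1 − 0.9552 = 0.0448 bits per channel use.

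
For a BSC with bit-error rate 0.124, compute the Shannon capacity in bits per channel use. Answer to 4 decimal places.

0.4592 bits

Binary symmetric channel: C = 1 − h₂(ε) where h₂ is the binary entropy function.
h₂(0.124) = −0.124·log₂0.124 − 0.876·log₂0.876 = 0.5408.
C = 1 − 0.5408 = 0.4592 bits per channel use.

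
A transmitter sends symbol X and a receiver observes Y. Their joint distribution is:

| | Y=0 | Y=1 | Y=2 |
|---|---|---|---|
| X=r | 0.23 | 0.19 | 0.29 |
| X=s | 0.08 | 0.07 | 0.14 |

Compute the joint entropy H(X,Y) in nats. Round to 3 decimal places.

H(X,Y) = −Σ p(x,y)·ln p(x,y) over all 6 cells.
  cell (r,0): −0.23·ln0.23 = 0.3380
  cell (r,1): −0.19·ln0.19 = 0.3155
  cell (r,2): −0.29·ln0.29 = 0.3590
  cell (s,0): −0.08·ln0.08 = 0.2021
  cell (s,1): −0.07·ln0.07 = 0.1861
  cell (s,2): −0.14·ln0.14 = 0.2753
Sum = 1.676 nats.

1.676 nats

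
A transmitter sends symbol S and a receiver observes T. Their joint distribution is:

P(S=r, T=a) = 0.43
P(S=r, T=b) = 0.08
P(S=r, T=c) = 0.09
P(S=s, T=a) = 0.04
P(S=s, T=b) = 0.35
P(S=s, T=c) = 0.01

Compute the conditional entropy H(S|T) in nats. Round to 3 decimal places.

Chain rule: H(S|T) = H(S,T) − H(T).
Marginals: p(S) = (0.6000, 0.4000), p(T) = (0.4700, 0.4300, 0.1000).
H(S,T) = 1.3239 nats; H(T) = 0.9480 nats.
H(S|T) = 1.3239 − 0.9480 = 0.376 nats.

0.376 nats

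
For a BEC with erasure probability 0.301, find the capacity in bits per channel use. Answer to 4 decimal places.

Binary erasure channel: capacity C = 1 − ε.
C = 1 − 0.301 = 0.6990 bits per channel use.

0.6990 bits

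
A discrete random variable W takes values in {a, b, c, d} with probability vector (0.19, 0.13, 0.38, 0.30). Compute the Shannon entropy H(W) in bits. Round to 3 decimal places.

1.889 bits

H(W) = −Σ p·log₂ p.
  −(0.19)·log₂(0.19) = 0.4552
  −(0.13)·log₂(0.13) = 0.3826
  −(0.38)·log₂(0.38) = 0.5305
  −(0.30)·log₂(0.30) = 0.5211
Sum: 0.4552 + 0.3826 + 0.5305 + 0.5211 = 1.889 bits.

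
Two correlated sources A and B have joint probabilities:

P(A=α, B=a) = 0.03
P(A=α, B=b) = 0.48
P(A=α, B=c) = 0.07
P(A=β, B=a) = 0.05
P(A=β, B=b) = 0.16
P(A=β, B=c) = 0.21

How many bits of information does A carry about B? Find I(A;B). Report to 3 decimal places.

0.159 bits

Marginals: p(A) = (0.5800, 0.4200), p(B) = (0.0800, 0.6400, 0.2800).
I(A;B) = Σ p(x,y)·log₂[p(x,y)/(p(x)p(y))].
  (α,a): 0.03·log₂(0.6466) = -0.0189
  (α,b): 0.48·log₂(1.2931) = 0.1780
  (α,c): 0.07·log₂(0.4310) = -0.0850
  (β,a): 0.05·log₂(1.4881) = 0.0287
  (β,b): 0.16·log₂(0.5952) = -0.1198
  (β,c): 0.21·log₂(1.7857) = 0.1757
Sum = 0.159 bits.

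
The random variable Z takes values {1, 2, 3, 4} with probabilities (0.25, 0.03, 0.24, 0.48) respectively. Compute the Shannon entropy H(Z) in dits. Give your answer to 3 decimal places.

0.498 dits

H(Z) = −Σ p·log₁₀ p.
  −(0.25)·log₁₀(0.25) = 0.1505
  −(0.03)·log₁₀(0.03) = 0.0457
  −(0.24)·log₁₀(0.24) = 0.1487
  −(0.48)·log₁₀(0.48) = 0.1530
Sum: 0.1505 + 0.0457 + 0.1487 + 0.1530 = 0.498 dits.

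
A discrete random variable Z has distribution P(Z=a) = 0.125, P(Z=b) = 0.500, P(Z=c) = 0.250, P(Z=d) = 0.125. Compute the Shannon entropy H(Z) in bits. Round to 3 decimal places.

1.750 bits

H(Z) = −Σ p·log₂ p.
  −(0.125)·log₂(0.125) = 0.3750
  −(0.500)·log₂(0.500) = 0.5000
  −(0.250)·log₂(0.250) = 0.5000
  −(0.125)·log₂(0.125) = 0.3750
Sum: 0.3750 + 0.5000 + 0.5000 + 0.3750 = 1.750 bits.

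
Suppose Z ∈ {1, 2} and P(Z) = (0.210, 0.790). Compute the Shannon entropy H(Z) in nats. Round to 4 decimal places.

0.5140 nats

H(Z) = −Σ p·ln p.
  −(0.210)·ln(0.210) = 0.32774
  −(0.790)·ln(0.790) = 0.18622
Sum: 0.32774 + 0.18622 = 0.5140 nats.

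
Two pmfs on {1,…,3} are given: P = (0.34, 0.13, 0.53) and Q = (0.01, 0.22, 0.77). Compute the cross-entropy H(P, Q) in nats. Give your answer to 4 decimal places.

1.9011 nats

H(P,Q) = −Σ p·ln q.
  −0.34·ln(0.01) = 1.56576
  −0.13·ln(0.22) = 0.19684
  −0.53·ln(0.77) = 0.13852
H(P,Q) = 1.9011 nats.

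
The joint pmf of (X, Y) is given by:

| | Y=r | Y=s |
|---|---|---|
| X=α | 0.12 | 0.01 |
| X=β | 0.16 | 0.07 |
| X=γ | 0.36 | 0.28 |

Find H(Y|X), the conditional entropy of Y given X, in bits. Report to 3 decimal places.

0.888 bits

Chain rule: H(Y|X) = H(X,Y) − H(X).
Marginals: p(X) = (0.1300, 0.2300, 0.6400), p(Y) = (0.6400, 0.3600).
H(X,Y) = 2.1699 bits; H(X) = 1.2824 bits.
H(Y|X) = 2.1699 − 1.2824 = 0.888 bits.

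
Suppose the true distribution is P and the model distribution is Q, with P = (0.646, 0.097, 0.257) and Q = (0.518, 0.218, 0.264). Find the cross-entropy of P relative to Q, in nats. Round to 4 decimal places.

H(P,Q) = −Σ p·ln q.
  −0.646·ln(0.518) = 0.42493
  −0.097·ln(0.218) = 0.14776
  −0.257·ln(0.264) = 0.34227
H(P,Q) = 0.9150 nats.

0.9150 nats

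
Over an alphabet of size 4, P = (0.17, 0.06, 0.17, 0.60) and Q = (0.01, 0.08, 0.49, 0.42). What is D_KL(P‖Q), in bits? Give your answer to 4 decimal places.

0.7191 bits

D(P‖Q) = Σ p·log₂(p/q).
  0.17·log₂(0.17/0.01) = 0.69487
  0.06·log₂(0.06/0.08) = -0.02490
  0.17·log₂(0.17/0.49) = -0.25963
  0.60·log₂(0.60/0.42) = 0.30874
D(P‖Q) = 0.7191 bits.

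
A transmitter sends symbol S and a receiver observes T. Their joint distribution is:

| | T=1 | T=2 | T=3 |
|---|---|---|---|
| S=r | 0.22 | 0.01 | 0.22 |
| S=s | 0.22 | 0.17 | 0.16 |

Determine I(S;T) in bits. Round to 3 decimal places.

0.124 bits

Marginals: p(S) = (0.4500, 0.5500), p(T) = (0.4400, 0.1800, 0.3800).
I(S;T) = Σ p(x,y)·log₂[p(x,y)/(p(x)p(y))].
  (r,1): 0.22·log₂(1.1111) = 0.0334
  (r,2): 0.01·log₂(0.1235) = -0.0302
  (r,3): 0.22·log₂(1.2865) = 0.0800
  (s,1): 0.22·log₂(0.9091) = -0.0303
  (s,2): 0.17·log₂(1.7172) = 0.1326
  (s,3): 0.16·log₂(0.7656) = -0.0617
Sum = 0.124 bits.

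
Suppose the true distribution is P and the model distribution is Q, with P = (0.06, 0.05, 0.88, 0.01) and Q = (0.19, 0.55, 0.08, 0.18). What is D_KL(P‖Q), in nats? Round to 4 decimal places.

D(P‖Q) = Σ p·ln(p/q).
  0.06·ln(0.06/0.19) = -0.06916
  0.05·ln(0.05/0.55) = -0.11989
  0.88·ln(0.88/0.08) = 2.11015
  0.01·ln(0.01/0.18) = -0.02890
D(P‖Q) = 1.8922 nats.

1.8922 nats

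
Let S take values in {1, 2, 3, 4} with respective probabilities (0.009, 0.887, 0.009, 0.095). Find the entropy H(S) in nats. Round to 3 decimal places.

0.415 nats

H(S) = −Σ p·ln p.
  −(0.009)·ln(0.009) = 0.0424
  −(0.887)·ln(0.887) = 0.1064
  −(0.009)·ln(0.009) = 0.0424
  −(0.095)·ln(0.095) = 0.2236
Sum: 0.0424 + 0.1064 + 0.0424 + 0.2236 = 0.415 nats.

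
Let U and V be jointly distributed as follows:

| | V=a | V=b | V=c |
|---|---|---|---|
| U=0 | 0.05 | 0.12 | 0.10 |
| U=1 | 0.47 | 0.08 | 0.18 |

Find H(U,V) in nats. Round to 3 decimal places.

H(U,V) = −Σ p(x,y)·ln p(x,y) over all 6 cells.
  cell (0,a): −0.05·ln0.05 = 0.1498
  cell (0,b): −0.12·ln0.12 = 0.2544
  cell (0,c): −0.10·ln0.10 = 0.2303
  cell (1,a): −0.47·ln0.47 = 0.3549
  cell (1,b): −0.08·ln0.08 = 0.2021
  cell (1,c): −0.18·ln0.18 = 0.3087
Sum = 1.500 nats.

1.500 nats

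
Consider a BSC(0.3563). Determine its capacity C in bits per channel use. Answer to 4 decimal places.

Binary symmetric channel: C = 1 − h₂(ε) where h₂ is the binary entropy function.
h₂(0.3563) = −0.3563·log₂0.3563 − 0.6437·log₂0.6437 = 0.9396.
C = 1 − 0.9396 = 0.0604 bits per channel use.

0.0604 bits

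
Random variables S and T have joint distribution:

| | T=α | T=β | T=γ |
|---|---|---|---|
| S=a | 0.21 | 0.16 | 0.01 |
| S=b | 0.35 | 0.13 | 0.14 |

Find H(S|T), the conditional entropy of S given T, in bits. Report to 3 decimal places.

0.875 bits

Marginals: p(S) = (0.3800, 0.6200), p(T) = (0.5600, 0.2900, 0.1500).
H(S|T) = Σ p(T) · H(S|T=·).
  T=α: p=0.5600, H(S|T=α) = 0.9544
  T=β: p=0.2900, H(S|T=β) = 0.9923
  T=γ: p=0.1500, H(S|T=γ) = 0.3534
Weighted sum = 0.875 bits.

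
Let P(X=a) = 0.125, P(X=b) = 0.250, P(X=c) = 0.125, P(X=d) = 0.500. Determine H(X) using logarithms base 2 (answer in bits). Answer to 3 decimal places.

1.750 bits

H(X) = −Σ p·log₂ p.
  −(0.125)·log₂(0.125) = 0.3750
  −(0.250)·log₂(0.250) = 0.5000
  −(0.125)·log₂(0.125) = 0.3750
  −(0.500)·log₂(0.500) = 0.5000
Sum: 0.3750 + 0.5000 + 0.3750 + 0.5000 = 1.750 bits.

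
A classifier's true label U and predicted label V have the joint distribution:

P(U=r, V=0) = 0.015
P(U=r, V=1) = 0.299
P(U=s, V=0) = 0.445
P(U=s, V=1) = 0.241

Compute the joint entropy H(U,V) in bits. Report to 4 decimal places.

H(U,V) = −Σ p(x,y)·log₂ p(x,y) over all 4 cells.
  cell (r,0): −0.015·log₂0.015 = 0.09088
  cell (r,1): −0.299·log₂0.299 = 0.52079
  cell (s,0): −0.445·log₂0.445 = 0.51981
  cell (s,1): −0.241·log₂0.241 = 0.49475
Sum = 1.6262 bits.

1.6262 bits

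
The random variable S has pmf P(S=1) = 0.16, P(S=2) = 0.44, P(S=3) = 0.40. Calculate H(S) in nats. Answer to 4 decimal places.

H(S) = −Σ p·ln p.
  −(0.16)·ln(0.16) = 0.29321
  −(0.44)·ln(0.44) = 0.36123
  −(0.40)·ln(0.40) = 0.36652
Sum: 0.29321 + 0.36123 + 0.36652 = 1.0210 nats.

1.0210 nats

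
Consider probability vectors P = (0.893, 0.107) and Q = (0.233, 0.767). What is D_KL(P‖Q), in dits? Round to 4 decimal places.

D(P‖Q) = Σ p·log₁₀(p/q).
  0.893·log₁₀(0.893/0.233) = 0.52106
  0.107·log₁₀(0.107/0.767) = -0.09153
D(P‖Q) = 0.4295 dits.

0.4295 dits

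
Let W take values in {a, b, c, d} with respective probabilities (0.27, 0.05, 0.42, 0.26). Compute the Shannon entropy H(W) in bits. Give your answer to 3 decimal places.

H(W) = −Σ p·log₂ p.
  −(0.27)·log₂(0.27) = 0.5100
  −(0.05)·log₂(0.05) = 0.2161
  −(0.42)·log₂(0.42) = 0.5256
  −(0.26)·log₂(0.26) = 0.5053
Sum: 0.5100 + 0.2161 + 0.5256 + 0.5053 = 1.757 bits.

1.757 bits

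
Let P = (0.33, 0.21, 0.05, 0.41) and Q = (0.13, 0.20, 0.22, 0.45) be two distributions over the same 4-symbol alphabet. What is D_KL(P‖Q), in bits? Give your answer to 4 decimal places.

D(P‖Q) = Σ p·log₂(p/q).
  0.33·log₂(0.33/0.13) = 0.44350
  0.21·log₂(0.21/0.20) = 0.01478
  0.05·log₂(0.05/0.22) = -0.10688
  0.41·log₂(0.41/0.45) = -0.05506
D(P‖Q) = 0.2963 bits.

0.2963 bits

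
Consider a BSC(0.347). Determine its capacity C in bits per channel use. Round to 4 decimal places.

Binary symmetric channel: C = 1 − h₂(ε) where h₂ is the binary entropy function.
h₂(0.347) = −0.347·log₂0.347 − 0.653·log₂0.653 = 0.9314.
C = 1 − 0.9314 = 0.0686 bits per channel use.

0.0686 bits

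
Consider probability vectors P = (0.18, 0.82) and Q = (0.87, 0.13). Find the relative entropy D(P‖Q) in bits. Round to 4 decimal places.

1.7697 bits

D(P‖Q) = Σ p·log₂(p/q).
  0.18·log₂(0.18/0.87) = -0.40914
  0.82·log₂(0.82/0.13) = 2.17883
D(P‖Q) = 1.7697 bits.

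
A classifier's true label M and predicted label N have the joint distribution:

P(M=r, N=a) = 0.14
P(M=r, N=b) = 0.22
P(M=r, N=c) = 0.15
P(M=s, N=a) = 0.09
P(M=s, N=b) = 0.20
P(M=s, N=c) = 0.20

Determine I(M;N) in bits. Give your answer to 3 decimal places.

Marginals: p(M) = (0.5100, 0.4900), p(N) = (0.2300, 0.4200, 0.3500).
I(M;N) = H(M) + H(N) − H(M,N).
H(M) = 0.9997, H(N) = 1.5434, H(M,N) = 2.5297.
I(M;N) = 0.9997 + 1.5434 − 2.5297 = 0.013 bits.

0.013 bits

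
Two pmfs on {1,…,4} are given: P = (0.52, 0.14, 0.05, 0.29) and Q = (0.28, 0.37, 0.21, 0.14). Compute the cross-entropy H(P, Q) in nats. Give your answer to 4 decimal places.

1.4493 nats

H(P,Q) = −Σ p·ln q.
  −0.52·ln(0.28) = 0.66194
  −0.14·ln(0.37) = 0.13920
  −0.05·ln(0.21) = 0.07803
  −0.29·ln(0.14) = 0.57017
H(P,Q) = 1.4493 nats.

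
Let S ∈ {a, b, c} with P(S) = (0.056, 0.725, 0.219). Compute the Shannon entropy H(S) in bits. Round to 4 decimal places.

1.0491 bits

H(S) = −Σ p·log₂ p.
  −(0.056)·log₂(0.056) = 0.23287
  −(0.725)·log₂(0.725) = 0.33636
  −(0.219)·log₂(0.219) = 0.47983
Sum: 0.23287 + 0.33636 + 0.47983 = 1.0491 bits.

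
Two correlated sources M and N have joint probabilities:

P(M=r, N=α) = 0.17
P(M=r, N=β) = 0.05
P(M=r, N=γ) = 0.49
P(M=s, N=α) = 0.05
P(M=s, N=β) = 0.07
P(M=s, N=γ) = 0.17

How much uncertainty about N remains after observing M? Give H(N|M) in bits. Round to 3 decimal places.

1.205 bits

Chain rule: H(N|M) = H(M,N) − H(M).
Marginals: p(M) = (0.7100, 0.2900), p(N) = (0.2200, 0.1200, 0.6600).
H(M,N) = 2.0742 bits; H(M) = 0.8687 bits.
H(N|M) = 2.0742 − 0.8687 = 1.205 bits.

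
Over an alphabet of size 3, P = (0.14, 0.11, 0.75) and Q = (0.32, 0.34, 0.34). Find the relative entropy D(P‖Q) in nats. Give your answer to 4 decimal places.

D(P‖Q) = Σ p·ln(p/q).
  0.14·ln(0.14/0.32) = -0.11574
  0.11·ln(0.11/0.34) = -0.12413
  0.75·ln(0.75/0.34) = 0.59335
D(P‖Q) = 0.3535 nats.

0.3535 nats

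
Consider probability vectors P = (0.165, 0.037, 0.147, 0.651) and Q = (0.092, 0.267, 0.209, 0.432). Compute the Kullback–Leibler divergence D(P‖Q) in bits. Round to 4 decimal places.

0.3441 bits

D(P‖Q) = Σ p·log₂(p/q).
  0.165·log₂(0.165/0.092) = 0.13906
  0.037·log₂(0.037/0.267) = -0.10550
  0.147·log₂(0.147/0.209) = -0.07463
  0.651·log₂(0.651/0.432) = 0.38515
D(P‖Q) = 0.3441 bits.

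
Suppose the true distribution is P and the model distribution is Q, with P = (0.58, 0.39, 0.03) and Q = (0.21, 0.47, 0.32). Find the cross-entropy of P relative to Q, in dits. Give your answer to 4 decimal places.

0.5358 dits

H(P,Q) = −Σ p·log₁₀ q.
  −0.58·log₁₀(0.21) = 0.39311
  −0.39·log₁₀(0.47) = 0.12788
  −0.03·log₁₀(0.32) = 0.01485
H(P,Q) = 0.5358 dits.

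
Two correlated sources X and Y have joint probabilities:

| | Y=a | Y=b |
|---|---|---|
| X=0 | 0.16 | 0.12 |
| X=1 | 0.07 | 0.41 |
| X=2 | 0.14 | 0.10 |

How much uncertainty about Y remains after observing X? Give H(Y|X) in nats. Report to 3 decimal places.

0.554 nats

Marginals: p(X) = (0.2800, 0.4800, 0.2400), p(Y) = (0.3700, 0.6300).
H(Y|X) = Σ p(X) · H(Y|X=·).
  X=0: p=0.2800, H(Y|X=0) = 0.6829
  X=1: p=0.4800, H(Y|X=1) = 0.4154
  X=2: p=0.2400, H(Y|X=2) = 0.6792
Weighted sum = 0.554 nats.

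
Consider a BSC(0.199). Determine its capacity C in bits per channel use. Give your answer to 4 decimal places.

Binary symmetric channel: C = 1 − h₂(ε) where h₂ is the binary entropy function.
h₂(0.199) = −0.199·log₂0.199 − 0.801·log₂0.801 = 0.7199.
C = 1 − 0.7199 = 0.2801 bits per channel use.

0.2801 bits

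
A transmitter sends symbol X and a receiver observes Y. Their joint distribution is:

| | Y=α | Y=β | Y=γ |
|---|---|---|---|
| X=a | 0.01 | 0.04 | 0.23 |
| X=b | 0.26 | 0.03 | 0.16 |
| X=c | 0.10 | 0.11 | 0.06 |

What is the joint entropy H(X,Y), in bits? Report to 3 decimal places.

H(X,Y) = −Σ p(x,y)·log₂ p(x,y) over all 9 cells.
  cell (a,α): −0.01·log₂0.01 = 0.0664
  cell (a,β): −0.04·log₂0.04 = 0.1858
  cell (a,γ): −0.23·log₂0.23 = 0.4877
  cell (b,α): −0.26·log₂0.26 = 0.5053
  cell (b,β): −0.03·log₂0.03 = 0.1518
  cell (b,γ): −0.16·log₂0.16 = 0.4230
  cell (c,α): −0.10·log₂0.10 = 0.3322
  cell (c,β): −0.11·log₂0.11 = 0.3503
  cell (c,γ): −0.06·log₂0.06 = 0.2435
Sum = 2.746 bits.

2.746 bits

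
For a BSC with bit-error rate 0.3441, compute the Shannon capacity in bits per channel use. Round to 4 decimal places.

Binary symmetric channel: C = 1 − h₂(ε) where h₂ is the binary entropy function.
h₂(0.3441) = −0.3441·log₂0.3441 − 0.6559·log₂0.6559 = 0.9287.
C = 1 − 0.9287 = 0.0713 bits per channel use.

0.0713 bits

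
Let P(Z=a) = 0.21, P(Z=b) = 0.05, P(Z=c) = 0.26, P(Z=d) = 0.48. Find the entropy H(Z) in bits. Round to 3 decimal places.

1.702 bits

H(Z) = −Σ p·log₂ p.
  −(0.21)·log₂(0.21) = 0.4728
  −(0.05)·log₂(0.05) = 0.2161
  −(0.26)·log₂(0.26) = 0.5053
  −(0.48)·log₂(0.48) = 0.5083
Sum: 0.4728 + 0.2161 + 0.5053 + 0.5083 = 1.702 bits.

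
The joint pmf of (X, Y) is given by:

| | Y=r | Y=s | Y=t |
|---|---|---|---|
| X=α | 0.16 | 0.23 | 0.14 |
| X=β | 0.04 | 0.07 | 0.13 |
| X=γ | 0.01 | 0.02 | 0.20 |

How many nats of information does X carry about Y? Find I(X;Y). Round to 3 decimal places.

0.131 nats

Marginals: p(X) = (0.5300, 0.2400, 0.2300), p(Y) = (0.2100, 0.3200, 0.4700).
I(X;Y) = H(X) + H(Y) − H(X,Y).
H(X) = 1.0170, H(Y) = 1.0472, H(X,Y) = 1.9328.
I(X;Y) = 1.0170 + 1.0472 − 1.9328 = 0.131 nats.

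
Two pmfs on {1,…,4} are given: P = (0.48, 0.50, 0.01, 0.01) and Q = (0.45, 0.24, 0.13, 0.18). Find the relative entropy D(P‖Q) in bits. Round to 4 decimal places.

0.4954 bits

D(P‖Q) = Σ p·log₂(p/q).
  0.48·log₂(0.48/0.45) = 0.04469
  0.50·log₂(0.50/0.24) = 0.52945
  0.01·log₂(0.01/0.13) = -0.03700
  0.01·log₂(0.01/0.18) = -0.04170
D(P‖Q) = 0.4954 bits.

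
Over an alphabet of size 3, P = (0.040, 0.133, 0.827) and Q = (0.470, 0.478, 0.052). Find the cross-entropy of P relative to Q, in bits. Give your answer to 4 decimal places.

3.7126 bits

H(P,Q) = −Σ p·log₂ q.
  −0.040·log₂(0.470) = 0.04357
  −0.133·log₂(0.478) = 0.14163
  −0.827·log₂(0.052) = 3.52744
H(P,Q) = 3.7126 bits.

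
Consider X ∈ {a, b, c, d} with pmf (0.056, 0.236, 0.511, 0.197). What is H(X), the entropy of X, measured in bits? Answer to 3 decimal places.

1.681 bits

H(X) = −Σ p·log₂ p.
  −(0.056)·log₂(0.056) = 0.2329
  −(0.236)·log₂(0.236) = 0.4916
  −(0.511)·log₂(0.511) = 0.4950
  −(0.197)·log₂(0.197) = 0.4617
Sum: 0.2329 + 0.4916 + 0.4950 + 0.4617 = 1.681 bits.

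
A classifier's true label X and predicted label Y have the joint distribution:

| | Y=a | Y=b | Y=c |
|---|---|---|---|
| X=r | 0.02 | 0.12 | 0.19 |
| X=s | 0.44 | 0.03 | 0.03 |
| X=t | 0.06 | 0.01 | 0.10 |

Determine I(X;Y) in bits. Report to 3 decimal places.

Marginals: p(X) = (0.3300, 0.5000, 0.1700), p(Y) = (0.5200, 0.1600, 0.3200).
I(X;Y) = Σ p(x,y)·log₂[p(x,y)/(p(x)p(y))].
  (r,a): 0.02·log₂(0.1166) = -0.0620
  (r,b): 0.12·log₂(2.2727) = 0.1421
  (r,c): 0.19·log₂(1.7992) = 0.1610
  (s,a): 0.44·log₂(1.6923) = 0.3340
  (s,b): 0.03·log₂(0.3750) = -0.0425
  (s,c): 0.03·log₂(0.1875) = -0.0725
  (t,a): 0.06·log₂(0.6787) = -0.0335
  (t,b): 0.01·log₂(0.3676) = -0.0144
  (t,c): 0.10·log₂(1.8382) = 0.0878
Sum = 0.500 bits.

0.500 bits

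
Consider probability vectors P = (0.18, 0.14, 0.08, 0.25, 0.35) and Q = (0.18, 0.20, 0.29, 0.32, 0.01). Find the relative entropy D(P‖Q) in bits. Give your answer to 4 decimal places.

1.4855 bits

D(P‖Q) = Σ p·log₂(p/q).
  0.18·log₂(0.18/0.18) = 0.00000
  0.14·log₂(0.14/0.20) = -0.07204
  0.08·log₂(0.08/0.29) = -0.14864
  0.25·log₂(0.25/0.32) = -0.08904
  0.35·log₂(0.35/0.01) = 1.79525
D(P‖Q) = 1.4855 bits.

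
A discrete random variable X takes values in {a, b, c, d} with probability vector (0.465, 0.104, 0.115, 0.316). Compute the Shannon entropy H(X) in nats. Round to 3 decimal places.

H(X) = −Σ p·ln p.
  −(0.465)·ln(0.465) = 0.3561
  −(0.104)·ln(0.104) = 0.2354
  −(0.115)·ln(0.115) = 0.2487
  −(0.316)·ln(0.316) = 0.3640
Sum: 0.3561 + 0.2354 + 0.2487 + 0.3640 = 1.204 nats.

1.204 nats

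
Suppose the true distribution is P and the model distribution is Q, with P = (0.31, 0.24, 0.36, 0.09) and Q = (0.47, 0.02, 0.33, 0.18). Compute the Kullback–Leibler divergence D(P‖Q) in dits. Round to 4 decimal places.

D(P‖Q) = Σ p·log₁₀(p/q).
  0.31·log₁₀(0.31/0.47) = -0.05603
  0.24·log₁₀(0.24/0.02) = 0.25900
  0.36·log₁₀(0.36/0.33) = 0.01360
  0.09·log₁₀(0.09/0.18) = -0.02709
D(P‖Q) = 0.1895 dits.

0.1895 dits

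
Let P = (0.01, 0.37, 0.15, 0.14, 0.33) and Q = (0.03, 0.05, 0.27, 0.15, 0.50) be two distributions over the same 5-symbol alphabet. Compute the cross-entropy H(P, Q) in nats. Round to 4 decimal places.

1.8342 nats

H(P,Q) = −Σ p·ln q.
  −0.01·ln(0.03) = 0.03507
  −0.37·ln(0.05) = 1.10842
  −0.15·ln(0.27) = 0.19640
  −0.14·ln(0.15) = 0.26560
  −0.33·ln(0.50) = 0.22874
H(P,Q) = 1.8342 nats.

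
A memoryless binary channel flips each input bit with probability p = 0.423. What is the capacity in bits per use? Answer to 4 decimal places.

Binary symmetric channel: C = 1 − h₂(ε) where h₂ is the binary entropy function.
h₂(0.423) = −0.423·log₂0.423 − 0.577·log₂0.577 = 0.9828.
C = 1 − 0.9828 = 0.0172 bits per channel use.

0.0172 bits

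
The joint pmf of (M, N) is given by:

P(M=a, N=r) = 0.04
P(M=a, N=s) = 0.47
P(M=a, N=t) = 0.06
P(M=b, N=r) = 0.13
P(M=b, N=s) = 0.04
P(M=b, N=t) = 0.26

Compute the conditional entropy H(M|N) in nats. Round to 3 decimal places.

0.387 nats

Chain rule: H(M|N) = H(M,N) − H(N).
Marginals: p(M) = (0.5700, 0.4300), p(N) = (0.1700, 0.5100, 0.3200).
H(M,N) = 1.3966 nats; H(N) = 1.0093 nats.
H(M|N) = 1.3966 − 1.0093 = 0.387 nats.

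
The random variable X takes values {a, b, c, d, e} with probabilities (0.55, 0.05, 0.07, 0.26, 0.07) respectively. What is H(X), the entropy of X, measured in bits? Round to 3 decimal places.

1.733 bits

H(X) = −Σ p·log₂ p.
  −(0.55)·log₂(0.55) = 0.4744
  −(0.05)·log₂(0.05) = 0.2161
  −(0.07)·log₂(0.07) = 0.2686
  −(0.26)·log₂(0.26) = 0.5053
  −(0.07)·log₂(0.07) = 0.2686
Sum: 0.4744 + 0.2161 + 0.2686 + 0.5053 + 0.2686 = 1.733 bits.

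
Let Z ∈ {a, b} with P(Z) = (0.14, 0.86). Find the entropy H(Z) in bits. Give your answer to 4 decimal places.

0.5842 bits

H(Z) = −Σ p·log₂ p.
  −(0.14)·log₂(0.14) = 0.39711
  −(0.86)·log₂(0.86) = 0.18713
Sum: 0.39711 + 0.18713 = 0.5842 bits.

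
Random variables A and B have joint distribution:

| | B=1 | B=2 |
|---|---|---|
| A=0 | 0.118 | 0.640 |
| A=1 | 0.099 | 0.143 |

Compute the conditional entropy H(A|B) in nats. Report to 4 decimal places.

Chain rule: H(A|B) = H(A,B) − H(B).
Marginals: p(A) = (0.7580, 0.2420), p(B) = (0.2170, 0.7830).
H(A,B) = 1.0449 nats; H(B) = 0.5231 nats.
H(A|B) = 1.0449 − 0.5231 = 0.5218 nats.

0.5218 nats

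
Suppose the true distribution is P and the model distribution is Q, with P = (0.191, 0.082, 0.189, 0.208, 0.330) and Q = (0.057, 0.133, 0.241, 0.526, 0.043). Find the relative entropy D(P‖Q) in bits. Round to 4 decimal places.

D(P‖Q) = Σ p·log₂(p/q).
  0.191·log₂(0.191/0.057) = 0.33321
  0.082·log₂(0.082/0.133) = -0.05721
  0.189·log₂(0.189/0.241) = -0.06627
  0.208·log₂(0.208/0.526) = -0.27840
  0.330·log₂(0.330/0.043) = 0.97022
D(P‖Q) = 0.9015 bits.

0.9015 bits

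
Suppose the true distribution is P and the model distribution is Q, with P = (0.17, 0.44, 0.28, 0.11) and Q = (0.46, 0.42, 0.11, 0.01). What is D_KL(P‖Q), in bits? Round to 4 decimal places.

0.5433 bits

D(P‖Q) = Σ p·log₂(p/q).
  0.17·log₂(0.17/0.46) = -0.24414
  0.44·log₂(0.44/0.42) = 0.02953
  0.28·log₂(0.28/0.11) = 0.37742
  0.11·log₂(0.11/0.01) = 0.38054
D(P‖Q) = 0.5433 bits.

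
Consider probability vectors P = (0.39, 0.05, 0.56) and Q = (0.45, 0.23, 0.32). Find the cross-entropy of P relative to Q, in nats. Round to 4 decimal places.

H(P,Q) = −Σ p·ln q.
  −0.39·ln(0.45) = 0.31142
  −0.05·ln(0.23) = 0.07348
  −0.56·ln(0.32) = 0.63808
H(P,Q) = 1.0230 nats.

1.0230 nats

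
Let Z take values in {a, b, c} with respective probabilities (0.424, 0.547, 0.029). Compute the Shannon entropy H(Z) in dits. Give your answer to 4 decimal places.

0.3459 dits

H(Z) = −Σ p·log₁₀ p.
  −(0.424)·log₁₀(0.424) = 0.15800
  −(0.547)·log₁₀(0.547) = 0.14332
  −(0.029)·log₁₀(0.029) = 0.04459
Sum: 0.15800 + 0.14332 + 0.04459 = 0.3459 dits.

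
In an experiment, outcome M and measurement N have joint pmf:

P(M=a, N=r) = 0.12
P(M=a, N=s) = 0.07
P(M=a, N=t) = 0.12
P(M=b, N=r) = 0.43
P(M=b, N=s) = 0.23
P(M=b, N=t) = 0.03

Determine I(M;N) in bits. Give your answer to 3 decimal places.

0.133 bits

Marginals: p(M) = (0.3100, 0.6900), p(N) = (0.5500, 0.3000, 0.1500).
I(M;N) = H(M) + H(N) − H(M,N).
H(M) = 0.8932, H(N) = 1.4060, H(M,N) = 2.1657.
I(M;N) = 0.8932 + 1.4060 − 2.1657 = 0.133 bits.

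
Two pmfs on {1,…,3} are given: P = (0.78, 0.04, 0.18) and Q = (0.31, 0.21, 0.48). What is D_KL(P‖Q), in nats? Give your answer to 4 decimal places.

D(P‖Q) = Σ p·ln(p/q).
  0.78·ln(0.78/0.31) = 0.71972
  0.04·ln(0.04/0.21) = -0.06633
  0.18·ln(0.18/0.48) = -0.17655
D(P‖Q) = 0.4768 nats.

0.4768 nats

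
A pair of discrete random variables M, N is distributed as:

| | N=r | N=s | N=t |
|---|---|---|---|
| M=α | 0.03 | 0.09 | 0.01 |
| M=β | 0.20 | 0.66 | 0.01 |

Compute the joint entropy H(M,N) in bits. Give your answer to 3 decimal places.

H(M,N) = −Σ p(x,y)·log₂ p(x,y) over all 6 cells.
  cell (α,r): −0.03·log₂0.03 = 0.1518
  cell (α,s): −0.09·log₂0.09 = 0.3127
  cell (α,t): −0.01·log₂0.01 = 0.0664
  cell (β,r): −0.20·log₂0.20 = 0.4644
  cell (β,s): −0.66·log₂0.66 = 0.3956
  cell (β,t): −0.01·log₂0.01 = 0.0664
Sum = 1.457 bits.

1.457 bits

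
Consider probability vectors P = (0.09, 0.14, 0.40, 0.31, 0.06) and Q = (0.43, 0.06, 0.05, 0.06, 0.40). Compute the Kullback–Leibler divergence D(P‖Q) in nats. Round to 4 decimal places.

1.2049 nats

D(P‖Q) = Σ p·ln(p/q).
  0.09·ln(0.09/0.43) = -0.14076
  0.14·ln(0.14/0.06) = 0.11862
  0.40·ln(0.40/0.05) = 0.83178
  0.31·ln(0.31/0.06) = 0.50909
  0.06·ln(0.06/0.40) = -0.11383
D(P‖Q) = 1.2049 nats.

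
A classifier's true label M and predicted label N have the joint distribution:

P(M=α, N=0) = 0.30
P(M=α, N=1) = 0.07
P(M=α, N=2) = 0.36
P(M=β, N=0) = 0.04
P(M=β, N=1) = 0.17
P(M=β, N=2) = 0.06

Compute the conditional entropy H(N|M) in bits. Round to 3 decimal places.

Chain rule: H(N|M) = H(M,N) − H(M).
Marginals: p(M) = (0.7300, 0.2700), p(N) = (0.3400, 0.2400, 0.4200).
H(M,N) = 2.1841 bits; H(M) = 0.8415 bits.
H(N|M) = 2.1841 − 0.8415 = 1.343 bits.

1.343 bits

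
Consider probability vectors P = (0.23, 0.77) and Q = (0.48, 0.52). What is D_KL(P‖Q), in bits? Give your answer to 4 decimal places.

0.1920 bits

D(P‖Q) = Σ p·log₂(p/q).
  0.23·log₂(0.23/0.48) = -0.24412
  0.77·log₂(0.77/0.52) = 0.43609
D(P‖Q) = 0.1920 bits.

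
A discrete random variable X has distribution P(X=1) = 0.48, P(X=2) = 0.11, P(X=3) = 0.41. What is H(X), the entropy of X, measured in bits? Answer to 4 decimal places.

1.3859 bits

H(X) = −Σ p·log₂ p.
  −(0.48)·log₂(0.48) = 0.50827
  −(0.11)·log₂(0.11) = 0.35029
  −(0.41)·log₂(0.41) = 0.52738
Sum: 0.50827 + 0.35029 + 0.52738 = 1.3859 bits.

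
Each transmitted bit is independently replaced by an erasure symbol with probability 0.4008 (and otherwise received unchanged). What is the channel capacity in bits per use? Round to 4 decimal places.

0.5992 bits

Binary erasure channel: capacity C = 1 − ε.
C = 1 − 0.4008 = 0.5992 bits per channel use.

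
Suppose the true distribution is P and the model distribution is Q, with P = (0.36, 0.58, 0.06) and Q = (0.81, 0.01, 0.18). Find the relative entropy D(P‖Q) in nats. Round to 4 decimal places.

D(P‖Q) = Σ p·ln(p/q).
  0.36·ln(0.36/0.81) = -0.29193
  0.58·ln(0.58/0.01) = 2.35506
  0.06·ln(0.06/0.18) = -0.06592
D(P‖Q) = 1.9972 nats.

1.9972 nats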